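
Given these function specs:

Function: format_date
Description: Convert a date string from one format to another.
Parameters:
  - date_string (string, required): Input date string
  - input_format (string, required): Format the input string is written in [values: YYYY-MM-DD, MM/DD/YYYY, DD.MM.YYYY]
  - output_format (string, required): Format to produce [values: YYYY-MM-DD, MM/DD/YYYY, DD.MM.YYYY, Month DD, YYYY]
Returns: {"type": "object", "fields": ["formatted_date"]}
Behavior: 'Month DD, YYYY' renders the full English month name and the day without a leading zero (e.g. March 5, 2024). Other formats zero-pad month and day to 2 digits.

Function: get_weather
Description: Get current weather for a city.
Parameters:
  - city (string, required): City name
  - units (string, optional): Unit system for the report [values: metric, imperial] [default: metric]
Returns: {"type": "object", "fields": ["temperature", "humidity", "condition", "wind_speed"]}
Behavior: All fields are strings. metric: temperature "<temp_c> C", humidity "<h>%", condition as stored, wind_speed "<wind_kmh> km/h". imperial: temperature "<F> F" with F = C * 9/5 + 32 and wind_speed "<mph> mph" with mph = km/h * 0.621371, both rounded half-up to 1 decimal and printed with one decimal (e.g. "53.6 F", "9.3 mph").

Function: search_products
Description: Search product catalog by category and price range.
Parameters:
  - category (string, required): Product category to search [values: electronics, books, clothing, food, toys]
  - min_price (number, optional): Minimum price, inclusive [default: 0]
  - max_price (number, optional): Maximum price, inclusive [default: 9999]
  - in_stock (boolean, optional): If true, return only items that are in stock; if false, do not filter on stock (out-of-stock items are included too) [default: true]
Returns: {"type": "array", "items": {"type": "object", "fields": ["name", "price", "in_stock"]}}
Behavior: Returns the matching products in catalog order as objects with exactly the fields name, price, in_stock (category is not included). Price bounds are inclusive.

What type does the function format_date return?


The format_date spec declares Returns: {"type": "object", "fields": ["formatted_date"]}
Type:
object


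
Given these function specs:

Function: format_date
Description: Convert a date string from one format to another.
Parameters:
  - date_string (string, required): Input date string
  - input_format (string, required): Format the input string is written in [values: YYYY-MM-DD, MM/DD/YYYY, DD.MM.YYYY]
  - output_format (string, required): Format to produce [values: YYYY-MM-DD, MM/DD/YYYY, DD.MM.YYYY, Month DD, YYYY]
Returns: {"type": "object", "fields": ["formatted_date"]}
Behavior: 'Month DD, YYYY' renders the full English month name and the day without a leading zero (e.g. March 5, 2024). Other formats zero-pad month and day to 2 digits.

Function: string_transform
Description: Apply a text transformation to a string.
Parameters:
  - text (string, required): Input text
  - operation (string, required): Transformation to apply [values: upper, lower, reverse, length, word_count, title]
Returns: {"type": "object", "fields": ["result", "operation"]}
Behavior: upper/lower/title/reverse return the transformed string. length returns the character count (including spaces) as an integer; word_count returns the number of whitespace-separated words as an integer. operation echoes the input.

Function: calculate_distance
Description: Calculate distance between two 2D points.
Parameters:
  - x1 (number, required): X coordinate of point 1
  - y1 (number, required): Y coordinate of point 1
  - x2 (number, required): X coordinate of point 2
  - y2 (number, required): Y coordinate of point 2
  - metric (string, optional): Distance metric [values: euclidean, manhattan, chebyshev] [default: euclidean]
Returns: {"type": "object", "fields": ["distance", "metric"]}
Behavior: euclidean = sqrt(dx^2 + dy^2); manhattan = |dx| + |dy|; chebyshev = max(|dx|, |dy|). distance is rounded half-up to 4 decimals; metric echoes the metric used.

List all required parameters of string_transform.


Parameters of string_transform and their required/optional flag:
  text: required
  operation: required
operation, text


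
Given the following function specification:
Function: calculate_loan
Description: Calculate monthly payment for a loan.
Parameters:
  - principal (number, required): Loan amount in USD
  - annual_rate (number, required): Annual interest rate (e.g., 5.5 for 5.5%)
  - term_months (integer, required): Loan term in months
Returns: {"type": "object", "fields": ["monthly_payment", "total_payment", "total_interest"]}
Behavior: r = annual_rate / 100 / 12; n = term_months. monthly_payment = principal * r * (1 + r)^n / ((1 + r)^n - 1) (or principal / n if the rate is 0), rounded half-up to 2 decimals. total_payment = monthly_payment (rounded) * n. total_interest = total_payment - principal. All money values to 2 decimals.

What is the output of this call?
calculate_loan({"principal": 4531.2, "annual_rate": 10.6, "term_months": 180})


r = 10.6 / 100 / 12 = 0.008833333333 (keep full precision)
(1 + r)^180 = 4.86963304
monthly_payment = 4531.2 * 0.008833333333 * 4.86963304 / (4.86963304 - 1) = 50.369113 -> 50.37
total_payment = 50.37 * 180 = 9066.60
total_interest = 9066.60 - 4531.20 = 4535.40
Output:
{"monthly_payment": 50.37, "total_payment": 9066.6, "total_interest": 4535.4}


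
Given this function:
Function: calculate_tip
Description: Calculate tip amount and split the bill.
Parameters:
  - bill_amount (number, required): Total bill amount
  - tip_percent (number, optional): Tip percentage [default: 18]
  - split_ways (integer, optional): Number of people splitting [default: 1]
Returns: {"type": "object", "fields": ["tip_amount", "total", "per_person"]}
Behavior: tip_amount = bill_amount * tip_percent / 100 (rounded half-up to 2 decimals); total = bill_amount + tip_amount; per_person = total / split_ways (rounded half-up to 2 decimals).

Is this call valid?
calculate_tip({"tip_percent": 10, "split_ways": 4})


Checking required parameters...
Missing required parameter: bill_amount
Invalid - missing required parameter 'bill_amount'


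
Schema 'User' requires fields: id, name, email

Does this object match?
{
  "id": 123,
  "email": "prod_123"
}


Checking required fields...
Missing: name
Invalid - missing required field 'name'


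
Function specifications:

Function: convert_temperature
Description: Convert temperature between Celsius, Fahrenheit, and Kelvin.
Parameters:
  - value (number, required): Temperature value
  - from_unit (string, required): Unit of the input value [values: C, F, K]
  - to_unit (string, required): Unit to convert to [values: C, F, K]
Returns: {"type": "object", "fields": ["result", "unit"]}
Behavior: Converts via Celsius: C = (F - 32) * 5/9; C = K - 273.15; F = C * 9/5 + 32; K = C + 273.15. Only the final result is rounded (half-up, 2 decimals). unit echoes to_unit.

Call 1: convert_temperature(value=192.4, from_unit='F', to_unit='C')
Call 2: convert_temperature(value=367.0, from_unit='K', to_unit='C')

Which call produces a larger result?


Call 1:
  To C: (192.4 - 32) * 5/9 = 89.111111
  Target is C: 89.111111
  Round to 2 decimals: 89.11
  -> 89.11 C
Call 2:
  To C: 367 - 273.15 = 93.85
  Target is C: 93.85
  Round to 2 decimals: 93.85
  -> 93.85 C
Call 2 (93.85 C)


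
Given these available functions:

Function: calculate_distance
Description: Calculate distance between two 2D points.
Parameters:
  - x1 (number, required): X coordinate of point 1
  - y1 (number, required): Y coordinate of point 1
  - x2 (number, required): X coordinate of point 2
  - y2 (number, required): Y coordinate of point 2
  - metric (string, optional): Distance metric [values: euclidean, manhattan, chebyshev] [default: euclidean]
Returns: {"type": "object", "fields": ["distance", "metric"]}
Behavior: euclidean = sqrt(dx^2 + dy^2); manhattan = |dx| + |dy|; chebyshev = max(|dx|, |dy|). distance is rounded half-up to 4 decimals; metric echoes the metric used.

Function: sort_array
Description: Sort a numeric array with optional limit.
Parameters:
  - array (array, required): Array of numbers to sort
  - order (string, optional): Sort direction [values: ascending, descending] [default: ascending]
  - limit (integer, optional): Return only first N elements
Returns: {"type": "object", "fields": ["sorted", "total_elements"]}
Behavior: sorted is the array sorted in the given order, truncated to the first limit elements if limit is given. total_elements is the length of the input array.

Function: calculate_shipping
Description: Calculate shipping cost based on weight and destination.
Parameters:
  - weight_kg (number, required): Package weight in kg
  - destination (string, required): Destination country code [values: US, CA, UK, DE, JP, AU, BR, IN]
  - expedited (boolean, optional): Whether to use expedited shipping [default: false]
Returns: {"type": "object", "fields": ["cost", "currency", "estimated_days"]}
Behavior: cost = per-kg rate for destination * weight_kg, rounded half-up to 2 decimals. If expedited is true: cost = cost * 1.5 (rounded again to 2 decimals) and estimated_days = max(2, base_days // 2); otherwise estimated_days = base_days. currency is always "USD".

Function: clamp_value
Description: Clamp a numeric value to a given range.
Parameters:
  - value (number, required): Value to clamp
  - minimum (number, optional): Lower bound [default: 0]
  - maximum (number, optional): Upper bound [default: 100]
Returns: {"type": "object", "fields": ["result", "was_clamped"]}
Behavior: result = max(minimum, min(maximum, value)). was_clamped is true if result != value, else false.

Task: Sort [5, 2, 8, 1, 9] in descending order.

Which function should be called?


The task needs a function whose description is: Sort a numeric array with optional limit.
sort_array


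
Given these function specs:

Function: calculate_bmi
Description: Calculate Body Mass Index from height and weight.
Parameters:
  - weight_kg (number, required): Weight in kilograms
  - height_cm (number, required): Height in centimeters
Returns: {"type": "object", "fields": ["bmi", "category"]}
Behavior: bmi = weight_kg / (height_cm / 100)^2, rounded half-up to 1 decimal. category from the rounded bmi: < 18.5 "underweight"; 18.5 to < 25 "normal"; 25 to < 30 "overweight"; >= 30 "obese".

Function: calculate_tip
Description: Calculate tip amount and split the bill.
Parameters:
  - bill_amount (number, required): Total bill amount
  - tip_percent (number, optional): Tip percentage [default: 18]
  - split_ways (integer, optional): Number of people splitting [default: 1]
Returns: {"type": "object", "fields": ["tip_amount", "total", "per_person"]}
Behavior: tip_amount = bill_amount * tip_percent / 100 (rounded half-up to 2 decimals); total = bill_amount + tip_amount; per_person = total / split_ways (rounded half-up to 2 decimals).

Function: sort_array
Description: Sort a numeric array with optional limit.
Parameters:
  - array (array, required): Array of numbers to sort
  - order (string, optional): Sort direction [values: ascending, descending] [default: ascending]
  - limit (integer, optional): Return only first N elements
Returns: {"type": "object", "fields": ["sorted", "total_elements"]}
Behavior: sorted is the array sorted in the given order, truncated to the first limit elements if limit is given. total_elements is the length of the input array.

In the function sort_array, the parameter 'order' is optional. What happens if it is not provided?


The sort_array spec declares:
  - order (string, optional): Sort direction [values: ascending, descending] [default: ascending]
It defaults to ascending


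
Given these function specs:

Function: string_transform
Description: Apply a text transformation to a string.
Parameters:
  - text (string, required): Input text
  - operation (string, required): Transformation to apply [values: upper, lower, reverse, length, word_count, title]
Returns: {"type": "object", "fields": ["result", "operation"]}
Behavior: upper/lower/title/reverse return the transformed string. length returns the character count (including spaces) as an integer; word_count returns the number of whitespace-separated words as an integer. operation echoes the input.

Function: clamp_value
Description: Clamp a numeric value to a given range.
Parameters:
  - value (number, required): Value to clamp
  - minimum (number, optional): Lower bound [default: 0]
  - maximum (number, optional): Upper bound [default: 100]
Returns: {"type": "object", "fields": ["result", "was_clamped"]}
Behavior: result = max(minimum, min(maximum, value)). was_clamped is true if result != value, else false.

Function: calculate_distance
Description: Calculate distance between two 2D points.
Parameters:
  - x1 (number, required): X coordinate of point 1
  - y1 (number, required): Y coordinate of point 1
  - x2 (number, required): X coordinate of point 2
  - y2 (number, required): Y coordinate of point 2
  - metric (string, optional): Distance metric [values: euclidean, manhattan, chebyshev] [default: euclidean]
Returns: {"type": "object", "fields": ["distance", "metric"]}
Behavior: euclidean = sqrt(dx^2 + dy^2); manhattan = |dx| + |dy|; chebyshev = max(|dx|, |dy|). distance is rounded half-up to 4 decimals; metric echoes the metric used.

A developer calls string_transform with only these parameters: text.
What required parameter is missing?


Required parameters: text, operation
Provided: text
Missing: operation
operation


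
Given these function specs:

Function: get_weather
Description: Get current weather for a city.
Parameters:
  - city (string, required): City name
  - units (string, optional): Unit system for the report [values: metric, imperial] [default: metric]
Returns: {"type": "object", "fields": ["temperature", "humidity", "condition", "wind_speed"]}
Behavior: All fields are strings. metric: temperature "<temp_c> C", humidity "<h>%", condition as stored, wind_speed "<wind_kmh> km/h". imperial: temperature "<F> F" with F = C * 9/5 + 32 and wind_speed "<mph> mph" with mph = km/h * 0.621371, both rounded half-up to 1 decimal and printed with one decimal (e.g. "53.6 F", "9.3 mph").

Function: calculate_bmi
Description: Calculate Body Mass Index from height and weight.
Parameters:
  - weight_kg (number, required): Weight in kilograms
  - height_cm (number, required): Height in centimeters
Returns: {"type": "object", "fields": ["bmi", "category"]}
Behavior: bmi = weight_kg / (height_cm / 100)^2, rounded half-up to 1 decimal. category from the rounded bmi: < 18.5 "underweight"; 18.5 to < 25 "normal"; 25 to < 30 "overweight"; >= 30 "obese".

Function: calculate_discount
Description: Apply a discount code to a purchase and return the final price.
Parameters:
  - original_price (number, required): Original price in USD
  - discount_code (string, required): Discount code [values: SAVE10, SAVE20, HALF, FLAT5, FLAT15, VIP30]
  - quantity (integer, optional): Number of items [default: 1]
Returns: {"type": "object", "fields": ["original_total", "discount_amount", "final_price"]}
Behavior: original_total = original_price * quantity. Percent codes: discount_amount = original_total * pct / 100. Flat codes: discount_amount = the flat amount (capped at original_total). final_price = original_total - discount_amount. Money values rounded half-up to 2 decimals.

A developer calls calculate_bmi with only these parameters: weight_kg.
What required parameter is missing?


Required parameters: weight_kg, height_cm
Provided: weight_kg
Missing: height_cm
height_cm


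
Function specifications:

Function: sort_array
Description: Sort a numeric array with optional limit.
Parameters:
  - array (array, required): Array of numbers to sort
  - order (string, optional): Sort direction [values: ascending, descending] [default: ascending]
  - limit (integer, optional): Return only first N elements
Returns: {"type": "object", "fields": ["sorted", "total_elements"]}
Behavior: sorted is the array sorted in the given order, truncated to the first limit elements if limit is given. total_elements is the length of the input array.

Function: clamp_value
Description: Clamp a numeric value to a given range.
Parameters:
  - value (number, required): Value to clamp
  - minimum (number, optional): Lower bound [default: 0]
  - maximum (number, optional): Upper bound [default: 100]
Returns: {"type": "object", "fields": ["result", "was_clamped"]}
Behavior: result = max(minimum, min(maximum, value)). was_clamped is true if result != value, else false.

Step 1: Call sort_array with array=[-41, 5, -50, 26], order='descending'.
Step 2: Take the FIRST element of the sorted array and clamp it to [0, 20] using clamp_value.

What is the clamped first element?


Step 1: sort_array(order=descending)
  sorted: [26, 5, -41, -50]
  -> first element = 26
Step 2: clamp_value(value=26, minimum=0, maximum=20)
  result = max(0, min(20, 26)) = max(0, 20) = 20
  was_clamped = (20 != 26) = true
  -> result = 20
20


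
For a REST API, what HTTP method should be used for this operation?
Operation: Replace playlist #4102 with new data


GET = read, POST = create, PUT = update/replace, DELETE = remove
This operation is an update/replace.
PUT


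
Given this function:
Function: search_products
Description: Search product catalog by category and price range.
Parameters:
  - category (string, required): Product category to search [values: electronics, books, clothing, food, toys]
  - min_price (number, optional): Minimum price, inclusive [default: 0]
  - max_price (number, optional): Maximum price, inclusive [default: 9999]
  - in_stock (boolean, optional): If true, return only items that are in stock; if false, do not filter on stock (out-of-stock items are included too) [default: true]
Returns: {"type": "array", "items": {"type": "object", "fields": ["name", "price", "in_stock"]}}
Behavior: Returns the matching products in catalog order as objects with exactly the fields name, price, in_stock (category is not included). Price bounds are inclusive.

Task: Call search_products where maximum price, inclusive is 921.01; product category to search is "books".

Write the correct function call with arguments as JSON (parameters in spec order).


Mapping each described value to its parameter name:
  'Maximum price, inclusive' -> max_price = 921.01
  'Product category to search' -> category = "books"
search_products({"category": "books", "max_price": 921.01})


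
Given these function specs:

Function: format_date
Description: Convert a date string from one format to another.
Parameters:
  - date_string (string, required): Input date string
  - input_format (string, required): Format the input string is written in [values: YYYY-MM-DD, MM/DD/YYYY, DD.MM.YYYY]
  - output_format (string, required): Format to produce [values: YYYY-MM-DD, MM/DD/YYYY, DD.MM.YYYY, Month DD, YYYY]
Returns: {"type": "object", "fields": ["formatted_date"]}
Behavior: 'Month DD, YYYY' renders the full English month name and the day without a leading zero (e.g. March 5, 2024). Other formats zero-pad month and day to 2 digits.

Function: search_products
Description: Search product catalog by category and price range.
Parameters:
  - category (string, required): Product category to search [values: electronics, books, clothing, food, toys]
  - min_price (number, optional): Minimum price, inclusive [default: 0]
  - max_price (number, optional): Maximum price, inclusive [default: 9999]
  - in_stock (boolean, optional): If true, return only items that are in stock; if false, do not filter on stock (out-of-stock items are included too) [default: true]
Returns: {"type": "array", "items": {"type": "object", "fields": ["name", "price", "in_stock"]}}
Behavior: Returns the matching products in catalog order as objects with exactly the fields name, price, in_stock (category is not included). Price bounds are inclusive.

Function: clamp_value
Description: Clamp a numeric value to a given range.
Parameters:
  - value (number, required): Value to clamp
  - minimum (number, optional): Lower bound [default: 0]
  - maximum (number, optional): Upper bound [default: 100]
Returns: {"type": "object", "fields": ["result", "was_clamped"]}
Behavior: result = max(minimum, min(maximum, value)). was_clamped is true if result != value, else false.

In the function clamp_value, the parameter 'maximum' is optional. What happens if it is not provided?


The clamp_value spec declares:
  - maximum (number, optional): Upper bound [default: 100]
It defaults to 100


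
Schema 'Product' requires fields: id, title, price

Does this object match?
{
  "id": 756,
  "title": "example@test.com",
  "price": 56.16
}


Checking required fields... All present.
Valid - all required fields present


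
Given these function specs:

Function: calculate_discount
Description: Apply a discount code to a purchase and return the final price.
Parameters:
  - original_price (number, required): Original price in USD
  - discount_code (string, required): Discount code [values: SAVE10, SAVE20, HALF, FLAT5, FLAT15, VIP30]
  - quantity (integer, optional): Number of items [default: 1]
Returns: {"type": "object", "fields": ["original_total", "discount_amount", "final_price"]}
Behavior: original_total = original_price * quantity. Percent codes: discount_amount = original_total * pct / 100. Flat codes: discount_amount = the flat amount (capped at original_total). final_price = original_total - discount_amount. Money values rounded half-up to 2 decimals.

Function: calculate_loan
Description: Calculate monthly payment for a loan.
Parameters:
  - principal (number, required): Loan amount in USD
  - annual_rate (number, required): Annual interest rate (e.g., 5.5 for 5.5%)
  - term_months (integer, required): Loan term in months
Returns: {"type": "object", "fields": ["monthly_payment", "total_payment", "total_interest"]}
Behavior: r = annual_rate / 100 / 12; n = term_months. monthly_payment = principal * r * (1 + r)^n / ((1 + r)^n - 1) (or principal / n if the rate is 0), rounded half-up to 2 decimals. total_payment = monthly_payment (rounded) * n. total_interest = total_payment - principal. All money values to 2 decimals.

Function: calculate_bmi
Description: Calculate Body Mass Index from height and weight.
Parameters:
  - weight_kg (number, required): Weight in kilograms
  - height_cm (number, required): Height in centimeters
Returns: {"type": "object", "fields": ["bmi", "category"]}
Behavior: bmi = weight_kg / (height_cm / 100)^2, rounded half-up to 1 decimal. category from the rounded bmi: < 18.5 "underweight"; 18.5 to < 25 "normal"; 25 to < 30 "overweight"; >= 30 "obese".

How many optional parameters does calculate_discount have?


Parameters of calculate_discount: original_price (required), discount_code (required), quantity (optional)
Optional count:
1


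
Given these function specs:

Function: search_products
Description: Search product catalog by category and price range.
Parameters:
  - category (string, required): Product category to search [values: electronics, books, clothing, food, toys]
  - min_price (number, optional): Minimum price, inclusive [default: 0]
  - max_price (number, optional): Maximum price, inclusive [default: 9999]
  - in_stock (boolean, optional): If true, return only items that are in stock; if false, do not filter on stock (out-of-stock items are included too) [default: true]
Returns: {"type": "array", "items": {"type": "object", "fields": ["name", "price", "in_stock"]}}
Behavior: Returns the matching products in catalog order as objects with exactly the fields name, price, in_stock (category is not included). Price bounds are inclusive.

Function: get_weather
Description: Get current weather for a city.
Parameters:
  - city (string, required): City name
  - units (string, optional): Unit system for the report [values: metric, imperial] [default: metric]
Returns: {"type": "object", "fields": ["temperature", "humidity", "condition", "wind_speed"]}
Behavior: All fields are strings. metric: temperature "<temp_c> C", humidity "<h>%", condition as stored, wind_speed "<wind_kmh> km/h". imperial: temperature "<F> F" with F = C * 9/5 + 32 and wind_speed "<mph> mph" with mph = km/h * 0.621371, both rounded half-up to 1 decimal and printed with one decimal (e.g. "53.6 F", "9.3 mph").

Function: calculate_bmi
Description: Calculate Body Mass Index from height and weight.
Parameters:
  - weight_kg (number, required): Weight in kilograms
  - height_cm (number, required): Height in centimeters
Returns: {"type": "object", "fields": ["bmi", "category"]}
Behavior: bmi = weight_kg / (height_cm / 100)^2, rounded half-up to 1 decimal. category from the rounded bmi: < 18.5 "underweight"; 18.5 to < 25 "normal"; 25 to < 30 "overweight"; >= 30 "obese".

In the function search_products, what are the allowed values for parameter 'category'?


The search_products spec declares:
  - category (string, required): Product category to search [values: electronics, books, clothing, food, toys]
Allowed values:
electronics, books, clothing, food, toys


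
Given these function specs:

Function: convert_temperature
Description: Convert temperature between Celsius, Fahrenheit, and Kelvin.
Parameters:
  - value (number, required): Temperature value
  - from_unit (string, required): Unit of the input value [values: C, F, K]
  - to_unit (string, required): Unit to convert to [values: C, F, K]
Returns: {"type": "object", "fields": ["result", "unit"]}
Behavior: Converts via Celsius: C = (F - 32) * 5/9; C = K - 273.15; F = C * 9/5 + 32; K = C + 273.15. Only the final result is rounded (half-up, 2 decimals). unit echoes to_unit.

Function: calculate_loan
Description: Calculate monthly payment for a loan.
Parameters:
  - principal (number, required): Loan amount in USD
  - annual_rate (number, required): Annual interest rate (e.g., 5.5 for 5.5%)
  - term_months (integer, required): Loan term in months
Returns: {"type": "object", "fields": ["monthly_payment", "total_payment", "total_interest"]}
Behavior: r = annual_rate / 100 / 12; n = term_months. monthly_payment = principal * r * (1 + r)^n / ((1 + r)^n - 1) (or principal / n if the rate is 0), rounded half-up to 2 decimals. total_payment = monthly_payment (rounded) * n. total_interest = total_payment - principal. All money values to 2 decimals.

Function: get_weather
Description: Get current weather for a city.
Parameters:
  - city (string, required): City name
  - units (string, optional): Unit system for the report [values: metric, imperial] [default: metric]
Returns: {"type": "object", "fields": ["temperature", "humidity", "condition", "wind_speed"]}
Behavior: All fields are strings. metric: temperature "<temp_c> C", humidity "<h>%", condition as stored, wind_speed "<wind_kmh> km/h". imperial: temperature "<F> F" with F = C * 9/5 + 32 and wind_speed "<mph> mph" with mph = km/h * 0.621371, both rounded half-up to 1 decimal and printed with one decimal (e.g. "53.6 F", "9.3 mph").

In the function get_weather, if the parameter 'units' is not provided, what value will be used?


The get_weather spec declares:
  - units (string, optional): Unit system for the report [values: metric, imperial] [default: metric]
Default:
metric


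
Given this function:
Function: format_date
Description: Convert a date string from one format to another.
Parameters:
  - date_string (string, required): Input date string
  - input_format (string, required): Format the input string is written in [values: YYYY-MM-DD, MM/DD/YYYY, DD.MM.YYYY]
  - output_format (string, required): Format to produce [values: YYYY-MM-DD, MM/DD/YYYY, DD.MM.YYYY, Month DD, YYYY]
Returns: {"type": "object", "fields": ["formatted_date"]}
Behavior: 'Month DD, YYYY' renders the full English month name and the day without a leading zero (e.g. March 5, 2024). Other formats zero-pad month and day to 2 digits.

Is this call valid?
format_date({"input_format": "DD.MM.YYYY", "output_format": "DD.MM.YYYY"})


Checking required parameters...
Missing required parameter: date_string
Invalid - missing required parameter 'date_string'


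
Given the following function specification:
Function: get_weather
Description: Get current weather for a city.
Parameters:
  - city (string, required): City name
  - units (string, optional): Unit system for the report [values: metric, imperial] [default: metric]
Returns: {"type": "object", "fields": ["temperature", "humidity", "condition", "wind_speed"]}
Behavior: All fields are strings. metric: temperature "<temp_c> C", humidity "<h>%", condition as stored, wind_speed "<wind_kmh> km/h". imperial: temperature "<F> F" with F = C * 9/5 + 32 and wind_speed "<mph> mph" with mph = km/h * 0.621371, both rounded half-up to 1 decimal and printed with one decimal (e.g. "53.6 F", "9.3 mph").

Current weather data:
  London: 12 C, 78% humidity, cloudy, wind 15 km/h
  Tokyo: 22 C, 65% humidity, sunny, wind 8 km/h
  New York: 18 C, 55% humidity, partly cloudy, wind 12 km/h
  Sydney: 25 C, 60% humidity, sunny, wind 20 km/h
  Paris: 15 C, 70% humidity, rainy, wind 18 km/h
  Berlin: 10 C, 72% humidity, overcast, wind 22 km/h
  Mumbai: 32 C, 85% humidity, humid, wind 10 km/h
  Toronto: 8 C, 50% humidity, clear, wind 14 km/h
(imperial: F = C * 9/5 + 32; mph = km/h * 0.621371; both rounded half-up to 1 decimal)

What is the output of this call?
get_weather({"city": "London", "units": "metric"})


London record: 12 C, 78%, cloudy, 15 km/h
metric: report values as stored ('<temp_c> C', '<humidity>%', '<wind_kmh> km/h')
Output:
{"temperature": "12 C", "humidity": "78%", "condition": "cloudy", "wind_speed": "15 km/h"}


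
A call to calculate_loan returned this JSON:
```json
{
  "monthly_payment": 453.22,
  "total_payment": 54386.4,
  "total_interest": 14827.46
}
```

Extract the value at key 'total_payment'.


54386.4


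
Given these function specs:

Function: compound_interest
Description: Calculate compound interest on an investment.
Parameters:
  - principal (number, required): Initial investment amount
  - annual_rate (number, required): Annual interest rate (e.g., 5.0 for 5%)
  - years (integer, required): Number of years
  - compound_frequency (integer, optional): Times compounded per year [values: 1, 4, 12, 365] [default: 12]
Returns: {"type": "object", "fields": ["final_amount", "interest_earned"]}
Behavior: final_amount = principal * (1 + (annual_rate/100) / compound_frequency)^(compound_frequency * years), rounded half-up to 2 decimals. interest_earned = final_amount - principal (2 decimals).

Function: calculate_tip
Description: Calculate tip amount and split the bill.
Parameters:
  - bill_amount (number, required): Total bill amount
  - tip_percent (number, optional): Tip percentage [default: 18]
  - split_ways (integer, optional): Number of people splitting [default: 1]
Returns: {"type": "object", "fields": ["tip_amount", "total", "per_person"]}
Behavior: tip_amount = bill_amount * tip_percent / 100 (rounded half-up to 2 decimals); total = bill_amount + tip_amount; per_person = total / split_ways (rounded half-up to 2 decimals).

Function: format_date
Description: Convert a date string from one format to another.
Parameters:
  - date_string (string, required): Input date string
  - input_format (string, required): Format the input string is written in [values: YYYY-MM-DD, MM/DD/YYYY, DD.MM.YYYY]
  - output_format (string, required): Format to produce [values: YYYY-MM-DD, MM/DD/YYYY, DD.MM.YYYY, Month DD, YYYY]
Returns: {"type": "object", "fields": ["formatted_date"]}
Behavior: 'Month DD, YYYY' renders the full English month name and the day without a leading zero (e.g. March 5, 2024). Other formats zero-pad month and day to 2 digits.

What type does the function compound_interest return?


The compound_interest spec declares Returns: {"type": "object", "fields": ["final_amount", "interest_earned"]}
Type:
object


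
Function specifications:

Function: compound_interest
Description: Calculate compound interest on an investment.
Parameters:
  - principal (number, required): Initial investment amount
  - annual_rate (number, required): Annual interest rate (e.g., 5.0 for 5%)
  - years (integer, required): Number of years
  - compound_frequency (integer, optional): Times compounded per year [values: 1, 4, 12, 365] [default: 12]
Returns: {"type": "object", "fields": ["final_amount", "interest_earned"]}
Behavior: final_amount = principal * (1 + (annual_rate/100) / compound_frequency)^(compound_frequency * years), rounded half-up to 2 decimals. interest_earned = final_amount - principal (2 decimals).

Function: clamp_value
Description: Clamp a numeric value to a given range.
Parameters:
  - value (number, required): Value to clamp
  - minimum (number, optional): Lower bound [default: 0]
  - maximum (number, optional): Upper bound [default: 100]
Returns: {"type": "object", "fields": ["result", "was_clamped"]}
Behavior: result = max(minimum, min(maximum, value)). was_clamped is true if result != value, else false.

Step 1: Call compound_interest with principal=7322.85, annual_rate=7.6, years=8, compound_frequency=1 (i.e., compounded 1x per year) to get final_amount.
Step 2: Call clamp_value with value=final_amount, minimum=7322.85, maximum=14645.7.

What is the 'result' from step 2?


Step 1: compound_interest
  rate per period = 7.6/100/1 = 0.076 (keep full precision); periods = 1 * 8 = 8
  (1 + 0.076)^8 = 1.79679351
  final_amount = 7322.85 * 1.79679351 = 13157.649367 -> 13157.65
  interest_earned = 13157.65 - 7322.85 = 5834.80
  -> final_amount = 13157.65
Step 2: clamp_value(value=13157.65, minimum=7322.85, maximum=14645.7)
  result = max(7322.85, min(14645.7, 13157.65)) = max(7322.85, 13157.65) = 13157.65
  was_clamped = (13157.65 != 13157.65) = false
  -> result = 13157.65
13157.65


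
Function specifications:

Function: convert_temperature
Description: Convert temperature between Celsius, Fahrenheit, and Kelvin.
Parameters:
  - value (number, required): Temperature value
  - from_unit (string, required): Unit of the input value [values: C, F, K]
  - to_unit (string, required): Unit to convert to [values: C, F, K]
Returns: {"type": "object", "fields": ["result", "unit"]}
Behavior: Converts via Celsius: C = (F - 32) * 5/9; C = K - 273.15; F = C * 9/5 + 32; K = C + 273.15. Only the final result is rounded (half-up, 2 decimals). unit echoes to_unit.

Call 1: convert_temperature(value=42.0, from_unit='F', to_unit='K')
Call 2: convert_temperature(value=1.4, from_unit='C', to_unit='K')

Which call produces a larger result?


Call 1:
  To C: (42 - 32) * 5/9 = 5.555556
  To K: 5.555556 + 273.15 = 278.705556
  Round to 2 decimals: 278.71
  -> 278.71 K
Call 2:
  Input already in C: 1.4
  To K: 1.4 + 273.15 = 274.55
  Round to 2 decimals: 274.55
  -> 274.55 K
Call 1 (278.71 K)


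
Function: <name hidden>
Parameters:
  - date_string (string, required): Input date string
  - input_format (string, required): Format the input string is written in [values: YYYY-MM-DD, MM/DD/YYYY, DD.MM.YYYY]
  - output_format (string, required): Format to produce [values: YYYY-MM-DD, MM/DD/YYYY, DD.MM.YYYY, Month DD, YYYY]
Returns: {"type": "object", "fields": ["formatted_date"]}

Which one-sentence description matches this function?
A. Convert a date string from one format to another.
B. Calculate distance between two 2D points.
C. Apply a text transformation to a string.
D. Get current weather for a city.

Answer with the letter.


Parameters date_string, input_format, output_format and return ["formatted_date"] fit: Convert a date string from one format to another.
A


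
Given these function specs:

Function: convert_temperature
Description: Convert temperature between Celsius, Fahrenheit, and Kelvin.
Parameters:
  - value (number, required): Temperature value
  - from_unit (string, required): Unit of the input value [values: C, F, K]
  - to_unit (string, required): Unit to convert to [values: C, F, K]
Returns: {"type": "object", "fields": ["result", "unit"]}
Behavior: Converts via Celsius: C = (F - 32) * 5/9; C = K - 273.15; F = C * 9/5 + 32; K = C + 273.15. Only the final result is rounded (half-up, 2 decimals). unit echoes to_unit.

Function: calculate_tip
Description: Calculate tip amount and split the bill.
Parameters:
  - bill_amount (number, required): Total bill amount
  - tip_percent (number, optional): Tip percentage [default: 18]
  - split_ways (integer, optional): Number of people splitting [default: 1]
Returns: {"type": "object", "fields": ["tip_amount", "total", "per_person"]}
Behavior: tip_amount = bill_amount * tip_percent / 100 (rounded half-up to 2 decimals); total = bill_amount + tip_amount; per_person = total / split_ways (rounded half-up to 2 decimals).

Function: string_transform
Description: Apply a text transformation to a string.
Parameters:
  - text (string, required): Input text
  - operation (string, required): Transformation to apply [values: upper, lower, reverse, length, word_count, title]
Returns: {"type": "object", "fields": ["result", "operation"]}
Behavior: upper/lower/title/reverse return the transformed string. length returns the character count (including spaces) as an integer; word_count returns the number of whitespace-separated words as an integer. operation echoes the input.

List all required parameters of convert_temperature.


Parameters of convert_temperature and their required/optional flag:
  value: required
  from_unit: required
  to_unit: required
from_unit, to_unit, value


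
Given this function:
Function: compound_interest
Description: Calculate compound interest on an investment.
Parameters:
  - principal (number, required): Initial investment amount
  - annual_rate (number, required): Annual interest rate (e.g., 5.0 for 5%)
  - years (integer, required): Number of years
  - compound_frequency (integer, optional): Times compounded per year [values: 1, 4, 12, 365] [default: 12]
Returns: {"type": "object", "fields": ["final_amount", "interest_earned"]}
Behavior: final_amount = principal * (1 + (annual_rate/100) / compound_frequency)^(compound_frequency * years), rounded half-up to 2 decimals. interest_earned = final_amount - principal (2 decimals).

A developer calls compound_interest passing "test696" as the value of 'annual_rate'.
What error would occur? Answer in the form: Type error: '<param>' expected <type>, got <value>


Spec: 'annual_rate' is declared as number; "test696" is a string.
Type error: 'annual_rate' expected number, got "test696"


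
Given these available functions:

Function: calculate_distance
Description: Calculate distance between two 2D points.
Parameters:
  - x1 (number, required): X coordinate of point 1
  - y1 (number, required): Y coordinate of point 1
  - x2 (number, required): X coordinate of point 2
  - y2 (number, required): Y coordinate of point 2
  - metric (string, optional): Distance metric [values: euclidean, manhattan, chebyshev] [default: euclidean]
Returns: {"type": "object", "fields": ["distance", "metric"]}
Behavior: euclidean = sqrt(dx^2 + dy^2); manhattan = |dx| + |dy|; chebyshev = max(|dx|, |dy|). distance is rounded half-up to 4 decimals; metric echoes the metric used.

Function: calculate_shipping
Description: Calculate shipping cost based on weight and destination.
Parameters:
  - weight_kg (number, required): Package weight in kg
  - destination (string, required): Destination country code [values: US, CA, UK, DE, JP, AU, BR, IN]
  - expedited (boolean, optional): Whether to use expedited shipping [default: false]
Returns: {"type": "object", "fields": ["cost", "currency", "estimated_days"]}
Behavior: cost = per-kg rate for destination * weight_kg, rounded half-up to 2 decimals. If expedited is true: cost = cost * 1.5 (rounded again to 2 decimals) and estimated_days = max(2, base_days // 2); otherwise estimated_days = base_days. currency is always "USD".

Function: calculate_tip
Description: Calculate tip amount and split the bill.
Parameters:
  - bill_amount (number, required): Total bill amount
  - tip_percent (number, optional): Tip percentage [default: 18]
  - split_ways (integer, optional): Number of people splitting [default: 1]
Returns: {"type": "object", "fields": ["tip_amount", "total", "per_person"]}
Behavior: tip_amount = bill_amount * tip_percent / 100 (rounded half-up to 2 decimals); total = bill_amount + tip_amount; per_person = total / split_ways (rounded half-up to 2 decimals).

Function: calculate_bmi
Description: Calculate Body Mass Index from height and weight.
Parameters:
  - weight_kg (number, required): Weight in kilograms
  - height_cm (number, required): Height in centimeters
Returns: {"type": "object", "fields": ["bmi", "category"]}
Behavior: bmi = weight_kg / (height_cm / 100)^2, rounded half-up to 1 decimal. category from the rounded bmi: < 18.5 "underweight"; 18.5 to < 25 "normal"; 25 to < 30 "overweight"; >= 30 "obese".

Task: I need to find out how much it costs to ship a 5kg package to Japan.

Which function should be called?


The task needs a function whose description is: Calculate shipping cost based on weight and destination.
calculate_shipping
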